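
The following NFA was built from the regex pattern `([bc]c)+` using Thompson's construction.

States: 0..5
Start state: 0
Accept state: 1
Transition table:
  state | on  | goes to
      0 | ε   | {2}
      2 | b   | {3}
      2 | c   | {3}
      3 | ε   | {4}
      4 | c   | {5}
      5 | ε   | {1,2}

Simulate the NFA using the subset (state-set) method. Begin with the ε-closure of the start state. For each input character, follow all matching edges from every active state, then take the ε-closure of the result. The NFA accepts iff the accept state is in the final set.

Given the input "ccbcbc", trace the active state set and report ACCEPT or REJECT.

S₀ = ε-closure({0}) = {0,2}
'c' @ 1: {3,4}
'c' @ 2: {1,2,5}  [accepting]
'b' @ 3: {3,4}
'c' @ 4: {1,2,5}  [accepting]
'b' @ 5: {3,4}
'c' @ 6: {1,2,5}  [accepting]
final: {1,2,5}; accept 1 in set

Answer: ACCEPT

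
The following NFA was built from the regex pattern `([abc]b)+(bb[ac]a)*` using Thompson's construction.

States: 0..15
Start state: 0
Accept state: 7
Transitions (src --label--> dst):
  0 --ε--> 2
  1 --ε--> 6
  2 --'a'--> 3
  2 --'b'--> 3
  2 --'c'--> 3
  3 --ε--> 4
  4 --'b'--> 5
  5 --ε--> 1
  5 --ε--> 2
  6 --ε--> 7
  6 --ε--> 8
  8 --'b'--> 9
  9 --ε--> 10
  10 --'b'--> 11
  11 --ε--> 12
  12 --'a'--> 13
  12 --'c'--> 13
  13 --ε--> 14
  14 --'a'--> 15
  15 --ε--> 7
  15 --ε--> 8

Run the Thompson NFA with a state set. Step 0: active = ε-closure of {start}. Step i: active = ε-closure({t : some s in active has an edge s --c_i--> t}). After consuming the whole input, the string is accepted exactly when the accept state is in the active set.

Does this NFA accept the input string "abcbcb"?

S₀ = ε-closure({0}) = {0,2}
'a' @ 1: {3,4}
'b' @ 2: {1,2,5,6,7,8}  (accept∈set)
'c' @ 3: {3,4}
'b' @ 4: {1,2,5,6,7,8}  (accept∈set)
'c' @ 5: {3,4}
'b' @ 6: {1,2,5,6,7,8}  (accept∈set)
end set {1,2,5,6,7,8} — state 7 in

Answer: ACCEPT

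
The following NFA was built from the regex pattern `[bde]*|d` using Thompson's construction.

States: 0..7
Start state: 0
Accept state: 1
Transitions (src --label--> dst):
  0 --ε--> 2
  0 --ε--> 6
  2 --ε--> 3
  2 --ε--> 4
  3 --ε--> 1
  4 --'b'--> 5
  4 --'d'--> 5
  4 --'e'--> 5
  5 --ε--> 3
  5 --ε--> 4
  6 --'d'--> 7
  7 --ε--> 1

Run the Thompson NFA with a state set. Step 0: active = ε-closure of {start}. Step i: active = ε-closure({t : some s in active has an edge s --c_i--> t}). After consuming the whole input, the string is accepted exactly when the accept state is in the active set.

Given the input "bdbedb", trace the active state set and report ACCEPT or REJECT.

S₀ = ε-closure({0}) = {0,1,2,3,4,6}
'b' @ 1: {1,3,4,5}  [accepting]
'd' @ 2: {1,3,4,5}  [accepting]
'b' @ 3: {1,3,4,5}  [accepting]
'e' @ 4: {1,3,4,5}  [accepting]
'd' @ 5: {1,3,4,5}  [accepting]
'b' @ 6: {1,3,4,5}  [accepting]
final: {1,3,4,5}; accept 1 in set

Answer: ACCEPT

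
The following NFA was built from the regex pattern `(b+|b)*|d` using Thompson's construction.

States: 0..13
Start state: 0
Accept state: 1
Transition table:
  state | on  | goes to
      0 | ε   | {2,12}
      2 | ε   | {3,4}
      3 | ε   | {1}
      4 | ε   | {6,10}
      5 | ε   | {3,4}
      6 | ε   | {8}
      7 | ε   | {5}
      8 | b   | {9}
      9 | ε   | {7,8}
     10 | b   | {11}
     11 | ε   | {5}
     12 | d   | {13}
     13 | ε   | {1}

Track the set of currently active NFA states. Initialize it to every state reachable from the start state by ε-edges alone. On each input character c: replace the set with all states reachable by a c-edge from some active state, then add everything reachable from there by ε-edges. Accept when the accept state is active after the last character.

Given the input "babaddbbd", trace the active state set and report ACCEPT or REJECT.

Answer: REJECT

Derivation:
S₀ = ε-closure({0}) = {0,1,2,3,4,6,8,10,12}
'b' @ 1: {1,3,4,5,6,7,8,9,10,11}  ✓accept
'a' @ 2: {}  — state set empty
rest 'baddbbd' ignored (set empty)
after full input: {}  (accept=1 not in)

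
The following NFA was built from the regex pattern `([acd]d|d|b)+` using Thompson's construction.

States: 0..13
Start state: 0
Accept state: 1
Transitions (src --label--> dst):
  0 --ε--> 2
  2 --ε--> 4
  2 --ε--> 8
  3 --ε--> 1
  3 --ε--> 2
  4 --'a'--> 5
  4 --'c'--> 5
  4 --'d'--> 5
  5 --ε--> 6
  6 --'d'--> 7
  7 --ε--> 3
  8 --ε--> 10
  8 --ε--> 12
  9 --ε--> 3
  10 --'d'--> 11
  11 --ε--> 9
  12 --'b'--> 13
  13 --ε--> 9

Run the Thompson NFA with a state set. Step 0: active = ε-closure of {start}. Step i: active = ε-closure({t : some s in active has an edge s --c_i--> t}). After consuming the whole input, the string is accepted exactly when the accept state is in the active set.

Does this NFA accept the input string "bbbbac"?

Answer: REJECT

Trace:
start: ε-closure({0}) = {0,2,4,8,10,12}
'b' @ 1: {1,2,3,4,8,9,10,12,13}  [accepting]
'b' @ 2: {1,2,3,4,8,9,10,12,13}  [accepting]
'b' @ 3: {1,2,3,4,8,9,10,12,13}  [accepting]
'b' @ 4: {1,2,3,4,8,9,10,12,13}  [accepting]
'a' @ 5: {5,6}
'c' @ 6: {}  — state set empty
after full input: {}  (accept=1 not in)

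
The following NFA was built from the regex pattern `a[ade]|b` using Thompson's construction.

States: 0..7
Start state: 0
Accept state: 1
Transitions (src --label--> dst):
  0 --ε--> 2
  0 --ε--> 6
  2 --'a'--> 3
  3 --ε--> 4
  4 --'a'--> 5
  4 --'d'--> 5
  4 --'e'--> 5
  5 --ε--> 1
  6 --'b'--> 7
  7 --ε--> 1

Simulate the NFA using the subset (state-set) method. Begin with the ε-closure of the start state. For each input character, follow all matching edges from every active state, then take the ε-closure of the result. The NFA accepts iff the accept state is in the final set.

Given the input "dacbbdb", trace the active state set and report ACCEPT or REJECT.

S₀ = ε-closure({0}) = {0,2,6}
'd' @ 1: {}  — dead — no transitions
rest 'acbbdb' ignored (set empty)
final: {}; accept 1 not in set

Answer: REJECT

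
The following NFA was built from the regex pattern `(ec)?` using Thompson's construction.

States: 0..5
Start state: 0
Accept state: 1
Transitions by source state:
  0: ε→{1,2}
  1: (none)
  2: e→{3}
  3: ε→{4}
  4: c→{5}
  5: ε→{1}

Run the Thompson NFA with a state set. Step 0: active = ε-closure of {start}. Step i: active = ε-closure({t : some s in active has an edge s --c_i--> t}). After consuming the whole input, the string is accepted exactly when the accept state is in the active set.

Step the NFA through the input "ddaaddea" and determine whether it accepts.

S₀ = ε-closure({0}) = {0,1,2}
'd' @ 1: {}  — dead — no transitions
rest 'daaddea' ignored (set empty)
end set {} — state 1 not in

Answer: REJECT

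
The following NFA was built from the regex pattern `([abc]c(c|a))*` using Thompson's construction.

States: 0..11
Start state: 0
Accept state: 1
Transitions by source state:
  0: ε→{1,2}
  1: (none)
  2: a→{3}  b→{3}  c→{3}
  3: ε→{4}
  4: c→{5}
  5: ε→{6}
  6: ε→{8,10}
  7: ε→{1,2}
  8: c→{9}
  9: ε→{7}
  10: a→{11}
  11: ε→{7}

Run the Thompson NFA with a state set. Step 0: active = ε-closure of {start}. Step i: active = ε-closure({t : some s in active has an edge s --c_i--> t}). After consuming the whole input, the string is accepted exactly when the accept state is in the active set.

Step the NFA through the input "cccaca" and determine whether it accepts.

start: ε-closure({0}) = {0,1,2}
'c' @ 1: {3,4}
'c' @ 2: {5,6,8,10}
'c' @ 3: {1,2,7,9}  [accepting]
'a' @ 4: {3,4}
'c' @ 5: {5,6,8,10}
'a' @ 6: {1,2,7,11}  [accepting]
final: {1,2,7,11}; accept 1 in set

Answer: ACCEPT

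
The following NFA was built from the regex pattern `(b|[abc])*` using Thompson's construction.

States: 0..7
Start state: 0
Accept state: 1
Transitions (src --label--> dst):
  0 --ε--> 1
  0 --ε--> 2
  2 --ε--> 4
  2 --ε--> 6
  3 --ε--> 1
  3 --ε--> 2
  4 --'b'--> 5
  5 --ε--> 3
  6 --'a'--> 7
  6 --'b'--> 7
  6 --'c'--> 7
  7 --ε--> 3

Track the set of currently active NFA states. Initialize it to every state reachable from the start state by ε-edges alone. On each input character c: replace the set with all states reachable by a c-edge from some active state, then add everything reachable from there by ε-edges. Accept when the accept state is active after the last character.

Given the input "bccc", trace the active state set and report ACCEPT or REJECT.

start: ε-closure({0}) = {0,1,2,4,6}
'b' @ 1: {1,2,3,4,5,6,7}  ✓accept
'c' @ 2: {1,2,3,4,6,7}  ✓accept
'c' @ 3: {1,2,3,4,6,7}  ✓accept
'c' @ 4: {1,2,3,4,6,7}  ✓accept
end set {1,2,3,4,6,7} — state 1 in

Answer: ACCEPT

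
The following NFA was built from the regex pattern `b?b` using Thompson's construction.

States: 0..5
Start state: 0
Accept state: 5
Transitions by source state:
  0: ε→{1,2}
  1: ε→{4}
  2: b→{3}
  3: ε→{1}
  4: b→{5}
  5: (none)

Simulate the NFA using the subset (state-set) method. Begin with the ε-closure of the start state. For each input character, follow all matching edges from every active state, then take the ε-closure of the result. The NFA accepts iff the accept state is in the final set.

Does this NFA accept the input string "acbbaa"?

S₀ = ε-closure({0}) = {0,1,2,4}
'a' @ 1: {}  — dead — no transitions
rest 'cbbaa' ignored (set empty)
after full input: {}  (accept=5 not in)

Answer: REJECT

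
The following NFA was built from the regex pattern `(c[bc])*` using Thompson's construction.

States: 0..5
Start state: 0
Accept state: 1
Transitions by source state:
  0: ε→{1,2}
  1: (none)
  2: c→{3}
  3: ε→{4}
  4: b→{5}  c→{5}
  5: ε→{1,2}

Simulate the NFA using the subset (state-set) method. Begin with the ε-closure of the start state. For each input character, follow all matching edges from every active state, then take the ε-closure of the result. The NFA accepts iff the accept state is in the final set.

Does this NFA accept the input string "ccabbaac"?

Answer: REJECT

Steps:
initial (ε-close {0}): {0,1,2}
'c' @ 1: {3,4}
'c' @ 2: {1,2,5}  [accepting]
'a' @ 3: {}  — no active states
rest 'bbaac' ignored (set empty)
end set {} — state 1 not in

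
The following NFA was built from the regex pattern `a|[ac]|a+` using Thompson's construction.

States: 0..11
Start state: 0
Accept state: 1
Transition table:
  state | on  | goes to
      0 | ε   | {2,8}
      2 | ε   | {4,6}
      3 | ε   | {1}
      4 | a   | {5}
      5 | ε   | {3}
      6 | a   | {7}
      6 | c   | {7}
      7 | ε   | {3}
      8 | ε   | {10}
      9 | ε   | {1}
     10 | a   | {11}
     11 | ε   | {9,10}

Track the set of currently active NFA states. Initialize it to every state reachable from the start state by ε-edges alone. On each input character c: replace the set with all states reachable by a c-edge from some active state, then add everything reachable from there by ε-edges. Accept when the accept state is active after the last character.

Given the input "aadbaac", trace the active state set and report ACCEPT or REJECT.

S₀ = ε-closure({0}) = {0,2,4,6,8,10}
'a' @ 1: {1,3,5,7,9,10,11}  (accept∈set)
'a' @ 2: {1,9,10,11}  (accept∈set)
'd' @ 3: {}  — state set empty
rest 'baac' ignored (set empty)
after full input: {}  (accept=1 not in)

Answer: REJECT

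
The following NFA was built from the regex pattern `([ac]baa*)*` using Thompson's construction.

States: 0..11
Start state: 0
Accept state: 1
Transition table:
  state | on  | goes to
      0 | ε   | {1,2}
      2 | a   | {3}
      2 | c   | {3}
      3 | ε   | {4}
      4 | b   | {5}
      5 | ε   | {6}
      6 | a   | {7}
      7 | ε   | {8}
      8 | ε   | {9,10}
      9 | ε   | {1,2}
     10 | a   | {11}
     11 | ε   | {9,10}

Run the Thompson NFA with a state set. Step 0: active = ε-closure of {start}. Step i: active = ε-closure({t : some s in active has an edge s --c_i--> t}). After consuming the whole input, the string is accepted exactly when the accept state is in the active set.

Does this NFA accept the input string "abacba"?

Answer: ACCEPT

Trace:
initial (ε-close {0}): {0,1,2}
'a' @ 1: {3,4}
'b' @ 2: {5,6}
'a' @ 3: {1,2,7,8,9,10}  (accept∈set)
'c' @ 4: {3,4}
'b' @ 5: {5,6}
'a' @ 6: {1,2,7,8,9,10}  (accept∈set)
end set {1,2,7,8,9,10} — state 1 in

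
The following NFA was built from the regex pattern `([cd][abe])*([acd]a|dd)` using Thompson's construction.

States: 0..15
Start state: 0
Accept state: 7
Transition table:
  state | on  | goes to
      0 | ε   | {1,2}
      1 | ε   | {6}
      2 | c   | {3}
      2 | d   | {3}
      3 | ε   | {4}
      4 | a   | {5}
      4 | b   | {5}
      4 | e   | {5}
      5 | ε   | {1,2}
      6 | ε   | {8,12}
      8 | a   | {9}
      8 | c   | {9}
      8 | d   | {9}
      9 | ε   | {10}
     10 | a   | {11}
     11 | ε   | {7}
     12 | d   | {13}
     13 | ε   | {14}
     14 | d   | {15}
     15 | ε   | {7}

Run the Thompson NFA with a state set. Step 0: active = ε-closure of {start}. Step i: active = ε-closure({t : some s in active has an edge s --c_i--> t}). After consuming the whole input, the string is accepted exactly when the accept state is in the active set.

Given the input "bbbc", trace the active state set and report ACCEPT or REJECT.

initial (ε-close {0}): {0,1,2,6,8,12}
'b' @ 1: {}  — dead — no transitions
rest 'bbc' ignored (set empty)
after full input: {}  (accept=7 not in)

Answer: REJECT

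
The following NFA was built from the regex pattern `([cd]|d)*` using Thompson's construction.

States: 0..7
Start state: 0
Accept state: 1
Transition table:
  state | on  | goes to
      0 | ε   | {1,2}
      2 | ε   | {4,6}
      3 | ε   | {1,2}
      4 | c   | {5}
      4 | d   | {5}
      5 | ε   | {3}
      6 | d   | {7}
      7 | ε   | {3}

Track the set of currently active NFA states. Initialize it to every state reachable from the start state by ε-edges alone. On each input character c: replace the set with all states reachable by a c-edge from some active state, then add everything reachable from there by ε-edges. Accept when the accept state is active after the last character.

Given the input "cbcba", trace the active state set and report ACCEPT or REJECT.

Answer: REJECT

Steps:
start: ε-closure({0}) = {0,1,2,4,6}
'c' @ 1: {1,2,3,4,5,6}  (accept∈set)
'b' @ 2: {}  — state set empty
rest 'cba' ignored (set empty)
final: {}; accept 1 not in set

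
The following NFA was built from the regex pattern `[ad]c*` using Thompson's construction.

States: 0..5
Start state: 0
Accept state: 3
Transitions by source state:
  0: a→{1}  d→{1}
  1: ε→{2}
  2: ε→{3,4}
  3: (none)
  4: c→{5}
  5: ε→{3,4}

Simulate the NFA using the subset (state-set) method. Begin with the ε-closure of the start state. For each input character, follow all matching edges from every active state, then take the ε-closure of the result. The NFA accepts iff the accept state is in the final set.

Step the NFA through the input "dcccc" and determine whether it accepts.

Answer: ACCEPT

Derivation:
initial (ε-close {0}): {0}
'd' @ 1: {1,2,3,4}  [accepting]
'c' @ 2: {3,4,5}  [accepting]
'c' @ 3: {3,4,5}  [accepting]
'c' @ 4: {3,4,5}  [accepting]
'c' @ 5: {3,4,5}  [accepting]
final: {3,4,5}; accept 3 in set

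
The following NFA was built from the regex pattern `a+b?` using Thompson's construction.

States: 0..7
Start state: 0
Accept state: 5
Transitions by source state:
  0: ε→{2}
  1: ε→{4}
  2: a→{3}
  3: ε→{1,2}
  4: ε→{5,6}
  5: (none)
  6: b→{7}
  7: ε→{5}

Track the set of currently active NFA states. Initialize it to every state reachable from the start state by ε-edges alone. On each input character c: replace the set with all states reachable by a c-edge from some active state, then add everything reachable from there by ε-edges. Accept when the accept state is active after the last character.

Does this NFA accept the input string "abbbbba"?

S₀ = ε-closure({0}) = {0,2}
'a' @ 1: {1,2,3,4,5,6}  [accepting]
'b' @ 2: {5,7}  [accepting]
'b' @ 3: {}  — state set empty
rest 'bbba' ignored (set empty)
final: {}; accept 5 not in set

Answer: REJECT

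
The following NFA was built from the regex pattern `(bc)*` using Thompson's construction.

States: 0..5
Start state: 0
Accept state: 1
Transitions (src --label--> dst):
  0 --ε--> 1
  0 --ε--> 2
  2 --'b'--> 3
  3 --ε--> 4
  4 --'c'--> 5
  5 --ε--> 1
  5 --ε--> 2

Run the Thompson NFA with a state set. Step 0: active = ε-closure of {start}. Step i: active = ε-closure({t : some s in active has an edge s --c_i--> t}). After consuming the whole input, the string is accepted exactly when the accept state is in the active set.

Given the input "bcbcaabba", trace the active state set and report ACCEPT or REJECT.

Answer: REJECT

Steps:
initial (ε-close {0}): {0,1,2}
'b' @ 1: {3,4}
'c' @ 2: {1,2,5}  [accepting]
'b' @ 3: {3,4}
'c' @ 4: {1,2,5}  [accepting]
'a' @ 5: {}  — state set empty
rest 'abba' ignored (set empty)
end set {} — state 1 not in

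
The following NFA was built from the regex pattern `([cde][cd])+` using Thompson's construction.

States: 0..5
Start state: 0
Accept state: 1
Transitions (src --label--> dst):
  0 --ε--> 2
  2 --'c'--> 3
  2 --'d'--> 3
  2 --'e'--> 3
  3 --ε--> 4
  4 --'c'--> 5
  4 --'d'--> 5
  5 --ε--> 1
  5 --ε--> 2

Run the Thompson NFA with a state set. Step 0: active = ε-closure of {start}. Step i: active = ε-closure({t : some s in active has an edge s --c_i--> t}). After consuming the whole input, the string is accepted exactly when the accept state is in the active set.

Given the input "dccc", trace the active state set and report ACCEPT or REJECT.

Answer: ACCEPT

Derivation:
S₀ = ε-closure({0}) = {0,2}
'd' @ 1: {3,4}
'c' @ 2: {1,2,5}  ✓accept
'c' @ 3: {3,4}
'c' @ 4: {1,2,5}  ✓accept
after full input: {1,2,5}  (accept=1 in)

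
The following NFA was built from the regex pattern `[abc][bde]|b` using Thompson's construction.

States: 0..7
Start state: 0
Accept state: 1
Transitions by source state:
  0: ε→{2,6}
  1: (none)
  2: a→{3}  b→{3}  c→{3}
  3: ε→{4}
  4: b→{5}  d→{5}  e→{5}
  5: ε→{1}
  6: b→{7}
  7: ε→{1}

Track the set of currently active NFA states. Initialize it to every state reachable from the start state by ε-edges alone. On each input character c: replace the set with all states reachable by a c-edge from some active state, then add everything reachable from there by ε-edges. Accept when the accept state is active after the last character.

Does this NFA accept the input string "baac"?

Answer: REJECT

Steps:
S₀ = ε-closure({0}) = {0,2,6}
'b' @ 1: {1,3,4,7}  [accepting]
'a' @ 2: {}  — state set empty
rest 'ac' ignored (set empty)
end set {} — state 1 not in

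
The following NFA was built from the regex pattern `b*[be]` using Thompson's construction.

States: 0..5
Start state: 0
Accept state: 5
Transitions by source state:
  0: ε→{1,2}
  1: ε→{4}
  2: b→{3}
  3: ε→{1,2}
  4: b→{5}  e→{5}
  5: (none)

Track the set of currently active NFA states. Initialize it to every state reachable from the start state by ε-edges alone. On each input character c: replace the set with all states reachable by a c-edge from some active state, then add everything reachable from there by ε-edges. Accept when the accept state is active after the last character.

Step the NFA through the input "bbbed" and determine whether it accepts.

start: ε-closure({0}) = {0,1,2,4}
'b' @ 1: {1,2,3,4,5}  [accepting]
'b' @ 2: {1,2,3,4,5}  [accepting]
'b' @ 3: {1,2,3,4,5}  [accepting]
'e' @ 4: {5}  [accepting]
'd' @ 5: {}  — state set empty
final: {}; accept 5 not in set

Answer: REJECT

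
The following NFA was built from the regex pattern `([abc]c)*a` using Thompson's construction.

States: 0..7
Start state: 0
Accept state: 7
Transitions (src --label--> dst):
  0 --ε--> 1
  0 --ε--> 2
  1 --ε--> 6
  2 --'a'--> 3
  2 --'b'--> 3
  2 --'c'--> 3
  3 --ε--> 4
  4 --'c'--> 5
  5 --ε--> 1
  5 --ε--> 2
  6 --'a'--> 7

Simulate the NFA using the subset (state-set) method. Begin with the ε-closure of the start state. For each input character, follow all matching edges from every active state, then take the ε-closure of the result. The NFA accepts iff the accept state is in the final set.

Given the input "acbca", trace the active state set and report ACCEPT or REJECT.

Answer: ACCEPT

Steps:
S₀ = ε-closure({0}) = {0,1,2,6}
'a' @ 1: {3,4,7}  ✓accept
'c' @ 2: {1,2,5,6}
'b' @ 3: {3,4}
'c' @ 4: {1,2,5,6}
'a' @ 5: {3,4,7}  ✓accept
after full input: {3,4,7}  (accept=7 in)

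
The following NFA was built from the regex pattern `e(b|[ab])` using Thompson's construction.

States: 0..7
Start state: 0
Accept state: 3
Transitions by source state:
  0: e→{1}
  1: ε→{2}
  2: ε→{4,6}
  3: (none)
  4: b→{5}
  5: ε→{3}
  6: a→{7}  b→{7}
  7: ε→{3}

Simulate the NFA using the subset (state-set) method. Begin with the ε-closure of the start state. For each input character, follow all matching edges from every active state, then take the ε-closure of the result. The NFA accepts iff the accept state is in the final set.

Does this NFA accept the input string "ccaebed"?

Answer: REJECT

Steps:
S₀ = ε-closure({0}) = {0}
'c' @ 1: {}  — dead — no transitions
rest 'caebed' ignored (set empty)
after full input: {}  (accept=3 not in)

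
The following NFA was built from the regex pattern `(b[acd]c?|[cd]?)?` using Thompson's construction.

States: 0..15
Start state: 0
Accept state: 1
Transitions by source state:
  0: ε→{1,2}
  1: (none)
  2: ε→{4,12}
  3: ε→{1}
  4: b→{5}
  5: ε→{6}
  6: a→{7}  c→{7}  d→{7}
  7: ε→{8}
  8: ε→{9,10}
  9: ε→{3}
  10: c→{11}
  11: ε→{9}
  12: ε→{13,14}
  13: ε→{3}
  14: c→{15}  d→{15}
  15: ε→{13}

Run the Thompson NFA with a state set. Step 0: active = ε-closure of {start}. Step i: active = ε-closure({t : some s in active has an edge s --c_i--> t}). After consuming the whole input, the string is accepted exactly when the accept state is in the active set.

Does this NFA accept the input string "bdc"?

S₀ = ε-closure({0}) = {0,1,2,3,4,12,13,14}
'b' @ 1: {5,6}
'd' @ 2: {1,3,7,8,9,10}  ✓accept
'c' @ 3: {1,3,9,11}  ✓accept
after full input: {1,3,9,11}  (accept=1 in)

Answer: ACCEPT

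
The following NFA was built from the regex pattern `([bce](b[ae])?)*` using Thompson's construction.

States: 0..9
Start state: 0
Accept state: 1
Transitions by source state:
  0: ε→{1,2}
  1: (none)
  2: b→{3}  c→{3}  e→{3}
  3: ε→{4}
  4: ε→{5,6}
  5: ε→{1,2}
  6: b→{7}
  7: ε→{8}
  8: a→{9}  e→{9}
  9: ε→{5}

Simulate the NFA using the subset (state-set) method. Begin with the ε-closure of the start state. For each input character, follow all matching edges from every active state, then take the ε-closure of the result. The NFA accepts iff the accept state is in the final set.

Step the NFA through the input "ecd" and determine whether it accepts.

Answer: REJECT

Trace:
initial (ε-close {0}): {0,1,2}
'e' @ 1: {1,2,3,4,5,6}  [accepting]
'c' @ 2: {1,2,3,4,5,6}  [accepting]
'd' @ 3: {}  — state set empty
after full input: {}  (accept=1 not in)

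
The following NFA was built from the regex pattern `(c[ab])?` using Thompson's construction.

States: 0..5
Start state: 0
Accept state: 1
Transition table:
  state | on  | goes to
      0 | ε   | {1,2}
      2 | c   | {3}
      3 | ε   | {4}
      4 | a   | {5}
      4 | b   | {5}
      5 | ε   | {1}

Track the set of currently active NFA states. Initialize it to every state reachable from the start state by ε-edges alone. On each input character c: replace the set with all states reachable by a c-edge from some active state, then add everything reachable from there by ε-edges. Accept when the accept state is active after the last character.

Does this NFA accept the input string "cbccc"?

S₀ = ε-closure({0}) = {0,1,2}
'c' @ 1: {3,4}
'b' @ 2: {1,5}  ✓accept
'c' @ 3: {}  — dead — no transitions
rest 'cc' ignored (set empty)
final: {}; accept 1 not in set

Answer: REJECT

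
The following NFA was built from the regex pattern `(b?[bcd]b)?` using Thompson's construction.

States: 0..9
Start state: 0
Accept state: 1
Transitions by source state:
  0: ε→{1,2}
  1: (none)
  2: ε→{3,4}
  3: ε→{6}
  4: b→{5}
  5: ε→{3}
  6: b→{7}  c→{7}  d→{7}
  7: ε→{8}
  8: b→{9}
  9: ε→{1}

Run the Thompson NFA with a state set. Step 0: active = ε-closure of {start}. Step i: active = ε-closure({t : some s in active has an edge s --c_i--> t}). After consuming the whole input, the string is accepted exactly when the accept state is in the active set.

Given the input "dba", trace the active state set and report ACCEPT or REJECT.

Answer: REJECT

Trace:
S₀ = ε-closure({0}) = {0,1,2,3,4,6}
'd' @ 1: {7,8}
'b' @ 2: {1,9}  (accept∈set)
'a' @ 3: {}  — dead — no transitions
after full input: {}  (accept=1 not in)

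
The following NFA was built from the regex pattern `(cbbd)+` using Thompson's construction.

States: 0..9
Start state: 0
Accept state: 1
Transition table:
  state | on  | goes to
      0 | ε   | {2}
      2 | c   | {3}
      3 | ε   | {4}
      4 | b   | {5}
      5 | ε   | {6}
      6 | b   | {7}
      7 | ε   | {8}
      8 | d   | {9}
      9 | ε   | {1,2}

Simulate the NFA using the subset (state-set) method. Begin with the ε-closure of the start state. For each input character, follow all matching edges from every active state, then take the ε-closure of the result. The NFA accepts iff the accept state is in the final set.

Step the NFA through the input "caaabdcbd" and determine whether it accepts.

Answer: REJECT

Trace:
S₀ = ε-closure({0}) = {0,2}
'c' @ 1: {3,4}
'a' @ 2: {}  — dead — no transitions
rest 'aabdcbd' ignored (set empty)
after full input: {}  (accept=1 not in)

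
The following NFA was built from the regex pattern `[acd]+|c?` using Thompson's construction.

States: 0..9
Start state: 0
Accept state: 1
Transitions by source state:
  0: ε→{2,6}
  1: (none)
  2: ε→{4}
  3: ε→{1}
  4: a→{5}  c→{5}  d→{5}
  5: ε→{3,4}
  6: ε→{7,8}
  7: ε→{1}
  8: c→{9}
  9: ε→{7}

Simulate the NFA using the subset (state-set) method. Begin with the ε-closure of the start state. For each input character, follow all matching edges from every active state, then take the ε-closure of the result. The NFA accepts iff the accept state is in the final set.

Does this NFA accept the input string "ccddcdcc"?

Answer: ACCEPT

Trace:
S₀ = ε-closure({0}) = {0,1,2,4,6,7,8}
'c' @ 1: {1,3,4,5,7,9}  [accepting]
'c' @ 2: {1,3,4,5}  [accepting]
'd' @ 3: {1,3,4,5}  [accepting]
'd' @ 4: {1,3,4,5}  [accepting]
'c' @ 5: {1,3,4,5}  [accepting]
'd' @ 6: {1,3,4,5}  [accepting]
'c' @ 7: {1,3,4,5}  [accepting]
'c' @ 8: {1,3,4,5}  [accepting]
final: {1,3,4,5}; accept 1 in set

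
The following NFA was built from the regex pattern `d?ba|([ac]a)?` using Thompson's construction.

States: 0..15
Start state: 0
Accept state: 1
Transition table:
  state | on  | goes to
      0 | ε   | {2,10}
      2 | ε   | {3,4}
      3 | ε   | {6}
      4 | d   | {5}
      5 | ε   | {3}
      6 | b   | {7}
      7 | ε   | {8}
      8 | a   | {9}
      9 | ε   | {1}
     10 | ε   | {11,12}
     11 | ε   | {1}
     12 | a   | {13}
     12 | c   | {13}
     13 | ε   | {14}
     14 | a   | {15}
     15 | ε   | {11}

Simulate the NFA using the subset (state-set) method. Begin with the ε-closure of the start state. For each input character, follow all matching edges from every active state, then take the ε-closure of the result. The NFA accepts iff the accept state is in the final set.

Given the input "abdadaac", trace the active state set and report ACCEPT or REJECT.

Answer: REJECT

Steps:
S₀ = ε-closure({0}) = {0,1,2,3,4,6,10,11,12}
'a' @ 1: {13,14}
'b' @ 2: {}  — dead — no transitions
rest 'dadaac' ignored (set empty)
end set {} — state 1 not in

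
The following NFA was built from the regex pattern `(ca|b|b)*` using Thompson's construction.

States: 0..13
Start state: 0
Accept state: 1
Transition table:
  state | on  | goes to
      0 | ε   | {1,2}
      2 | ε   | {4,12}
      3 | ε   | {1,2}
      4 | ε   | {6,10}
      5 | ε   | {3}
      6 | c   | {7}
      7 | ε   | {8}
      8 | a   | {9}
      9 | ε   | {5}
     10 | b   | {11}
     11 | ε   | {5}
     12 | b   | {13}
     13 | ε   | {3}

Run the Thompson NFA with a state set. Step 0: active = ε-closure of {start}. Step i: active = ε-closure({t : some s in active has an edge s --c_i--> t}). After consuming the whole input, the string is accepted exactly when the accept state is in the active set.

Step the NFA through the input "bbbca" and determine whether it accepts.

Answer: ACCEPT

Steps:
start: ε-closure({0}) = {0,1,2,4,6,10,12}
'b' @ 1: {1,2,3,4,5,6,10,11,12,13}  (accept∈set)
'b' @ 2: {1,2,3,4,5,6,10,11,12,13}  (accept∈set)
'b' @ 3: {1,2,3,4,5,6,10,11,12,13}  (accept∈set)
'c' @ 4: {7,8}
'a' @ 5: {1,2,3,4,5,6,9,10,12}  (accept∈set)
final: {1,2,3,4,5,6,9,10,12}; accept 1 in set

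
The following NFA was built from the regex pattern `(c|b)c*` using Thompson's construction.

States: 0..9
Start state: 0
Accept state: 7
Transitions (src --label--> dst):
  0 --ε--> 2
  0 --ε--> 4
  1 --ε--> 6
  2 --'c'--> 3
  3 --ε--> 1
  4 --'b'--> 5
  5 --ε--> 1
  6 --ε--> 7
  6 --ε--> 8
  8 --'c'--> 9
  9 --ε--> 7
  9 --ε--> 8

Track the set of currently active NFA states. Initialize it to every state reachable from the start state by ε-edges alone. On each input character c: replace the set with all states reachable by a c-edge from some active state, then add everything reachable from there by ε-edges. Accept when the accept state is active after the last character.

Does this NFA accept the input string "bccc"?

Answer: ACCEPT

Trace:
initial (ε-close {0}): {0,2,4}
'b' @ 1: {1,5,6,7,8}  ✓accept
'c' @ 2: {7,8,9}  ✓accept
'c' @ 3: {7,8,9}  ✓accept
'c' @ 4: {7,8,9}  ✓accept
final: {7,8,9}; accept 7 in set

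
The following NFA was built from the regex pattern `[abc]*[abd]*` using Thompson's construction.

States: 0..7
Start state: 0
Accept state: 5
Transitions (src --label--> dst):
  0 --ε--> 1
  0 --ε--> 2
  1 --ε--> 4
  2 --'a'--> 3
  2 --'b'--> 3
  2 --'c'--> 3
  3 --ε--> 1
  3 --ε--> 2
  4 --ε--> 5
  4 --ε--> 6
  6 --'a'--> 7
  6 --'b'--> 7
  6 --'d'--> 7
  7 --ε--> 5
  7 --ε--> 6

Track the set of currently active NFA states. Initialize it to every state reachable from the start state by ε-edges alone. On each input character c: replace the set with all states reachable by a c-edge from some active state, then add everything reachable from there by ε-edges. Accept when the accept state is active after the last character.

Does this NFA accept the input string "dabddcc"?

Answer: REJECT

Trace:
start: ε-closure({0}) = {0,1,2,4,5,6}
'd' @ 1: {5,6,7}  ✓accept
'a' @ 2: {5,6,7}  ✓accept
'b' @ 3: {5,6,7}  ✓accept
'd' @ 4: {5,6,7}  ✓accept
'd' @ 5: {5,6,7}  ✓accept
'c' @ 6: {}  — no active states
rest 'c' ignored (set empty)
final: {}; accept 5 not in set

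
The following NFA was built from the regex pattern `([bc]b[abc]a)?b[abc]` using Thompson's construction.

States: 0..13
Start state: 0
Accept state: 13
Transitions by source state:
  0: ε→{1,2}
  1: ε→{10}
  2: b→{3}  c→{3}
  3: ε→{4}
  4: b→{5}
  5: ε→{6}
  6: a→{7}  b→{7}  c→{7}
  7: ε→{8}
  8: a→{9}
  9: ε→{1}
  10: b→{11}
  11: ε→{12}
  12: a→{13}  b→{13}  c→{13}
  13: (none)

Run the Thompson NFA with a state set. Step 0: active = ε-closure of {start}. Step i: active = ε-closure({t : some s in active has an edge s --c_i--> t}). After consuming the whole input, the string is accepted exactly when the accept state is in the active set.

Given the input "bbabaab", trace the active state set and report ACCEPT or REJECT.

Answer: REJECT

Steps:
initial (ε-close {0}): {0,1,2,10}
'b' @ 1: {3,4,11,12}
'b' @ 2: {5,6,13}  [accepting]
'a' @ 3: {7,8}
'b' @ 4: {}  — state set empty
rest 'aab' ignored (set empty)
final: {}; accept 13 not in set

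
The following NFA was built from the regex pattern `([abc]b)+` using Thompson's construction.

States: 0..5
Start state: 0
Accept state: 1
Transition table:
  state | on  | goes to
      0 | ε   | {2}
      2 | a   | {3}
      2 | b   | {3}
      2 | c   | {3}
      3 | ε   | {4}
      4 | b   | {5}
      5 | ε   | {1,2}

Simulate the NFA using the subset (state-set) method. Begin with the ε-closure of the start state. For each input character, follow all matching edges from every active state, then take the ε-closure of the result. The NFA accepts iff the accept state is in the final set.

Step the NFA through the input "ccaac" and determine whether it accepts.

start: ε-closure({0}) = {0,2}
'c' @ 1: {3,4}
'c' @ 2: {}  — no active states
rest 'aac' ignored (set empty)
after full input: {}  (accept=1 not in)

Answer: REJECT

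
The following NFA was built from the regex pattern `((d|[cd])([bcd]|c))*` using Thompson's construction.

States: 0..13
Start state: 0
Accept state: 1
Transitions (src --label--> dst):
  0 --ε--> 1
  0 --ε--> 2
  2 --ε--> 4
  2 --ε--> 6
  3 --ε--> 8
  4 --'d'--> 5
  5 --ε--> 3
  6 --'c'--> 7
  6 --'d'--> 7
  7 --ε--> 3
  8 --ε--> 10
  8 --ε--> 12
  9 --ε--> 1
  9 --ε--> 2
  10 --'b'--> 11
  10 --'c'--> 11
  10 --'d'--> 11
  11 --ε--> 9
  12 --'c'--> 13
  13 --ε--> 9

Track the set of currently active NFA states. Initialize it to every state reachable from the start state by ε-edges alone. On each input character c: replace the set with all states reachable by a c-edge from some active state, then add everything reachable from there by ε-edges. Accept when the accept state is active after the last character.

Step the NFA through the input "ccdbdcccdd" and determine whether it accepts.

Answer: ACCEPT

Derivation:
initial (ε-close {0}): {0,1,2,4,6}
'c' @ 1: {3,7,8,10,12}
'c' @ 2: {1,2,4,6,9,11,13}  [accepting]
'd' @ 3: {3,5,7,8,10,12}
'b' @ 4: {1,2,4,6,9,11}  [accepting]
'd' @ 5: {3,5,7,8,10,12}
'c' @ 6: {1,2,4,6,9,11,13}  [accepting]
'c' @ 7: {3,7,8,10,12}
'c' @ 8: {1,2,4,6,9,11,13}  [accepting]
'd' @ 9: {3,5,7,8,10,12}
'd' @ 10: {1,2,4,6,9,11}  [accepting]
end set {1,2,4,6,9,11} — state 1 in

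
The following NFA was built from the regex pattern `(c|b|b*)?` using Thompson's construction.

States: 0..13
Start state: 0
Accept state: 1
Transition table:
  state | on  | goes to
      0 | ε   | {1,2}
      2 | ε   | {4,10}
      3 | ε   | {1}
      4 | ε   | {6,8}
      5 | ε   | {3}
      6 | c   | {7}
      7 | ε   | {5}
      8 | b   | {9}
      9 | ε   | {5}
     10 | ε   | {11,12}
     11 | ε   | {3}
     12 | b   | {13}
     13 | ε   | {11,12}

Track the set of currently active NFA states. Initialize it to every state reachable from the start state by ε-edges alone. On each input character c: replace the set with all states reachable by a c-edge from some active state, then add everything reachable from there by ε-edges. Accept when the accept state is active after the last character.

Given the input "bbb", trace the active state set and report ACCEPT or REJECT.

start: ε-closure({0}) = {0,1,2,3,4,6,8,10,11,12}
'b' @ 1: {1,3,5,9,11,12,13}  [accepting]
'b' @ 2: {1,3,11,12,13}  [accepting]
'b' @ 3: {1,3,11,12,13}  [accepting]
end set {1,3,11,12,13} — state 1 in

Answer: ACCEPT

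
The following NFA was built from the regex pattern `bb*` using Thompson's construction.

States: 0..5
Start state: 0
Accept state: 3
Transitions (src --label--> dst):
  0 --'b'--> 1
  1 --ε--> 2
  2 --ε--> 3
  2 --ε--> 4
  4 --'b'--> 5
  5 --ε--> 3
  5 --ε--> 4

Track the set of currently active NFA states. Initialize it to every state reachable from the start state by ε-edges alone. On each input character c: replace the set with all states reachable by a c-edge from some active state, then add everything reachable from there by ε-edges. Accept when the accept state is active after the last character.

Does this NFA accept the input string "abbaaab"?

Answer: REJECT

Trace:
S₀ = ε-closure({0}) = {0}
'a' @ 1: {}  — dead — no transitions
rest 'bbaaab' ignored (set empty)
final: {}; accept 3 not in set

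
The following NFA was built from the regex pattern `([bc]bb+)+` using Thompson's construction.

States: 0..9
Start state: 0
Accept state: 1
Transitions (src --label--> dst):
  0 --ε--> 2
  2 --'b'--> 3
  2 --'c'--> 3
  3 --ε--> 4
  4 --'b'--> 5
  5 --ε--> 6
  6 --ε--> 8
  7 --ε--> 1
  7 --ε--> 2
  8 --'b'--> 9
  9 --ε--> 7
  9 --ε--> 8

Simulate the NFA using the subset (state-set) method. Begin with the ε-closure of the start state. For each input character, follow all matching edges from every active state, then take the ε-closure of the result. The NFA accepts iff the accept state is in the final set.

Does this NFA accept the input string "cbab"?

Answer: REJECT

Derivation:
start: ε-closure({0}) = {0,2}
'c' @ 1: {3,4}
'b' @ 2: {5,6,8}
'a' @ 3: {}  — no active states
rest 'b' ignored (set empty)
after full input: {}  (accept=1 not in)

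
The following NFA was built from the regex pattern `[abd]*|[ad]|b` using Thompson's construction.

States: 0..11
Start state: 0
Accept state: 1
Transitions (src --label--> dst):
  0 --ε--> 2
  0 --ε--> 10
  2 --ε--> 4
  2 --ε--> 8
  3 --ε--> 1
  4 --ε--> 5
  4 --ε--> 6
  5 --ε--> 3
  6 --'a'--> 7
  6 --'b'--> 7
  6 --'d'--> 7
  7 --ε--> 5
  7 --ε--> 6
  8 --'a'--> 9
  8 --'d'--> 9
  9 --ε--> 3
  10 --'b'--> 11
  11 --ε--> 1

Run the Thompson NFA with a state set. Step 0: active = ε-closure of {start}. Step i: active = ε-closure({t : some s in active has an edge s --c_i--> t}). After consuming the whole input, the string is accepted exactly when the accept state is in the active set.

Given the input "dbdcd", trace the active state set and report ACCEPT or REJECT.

S₀ = ε-closure({0}) = {0,1,2,3,4,5,6,8,10}
'd' @ 1: {1,3,5,6,7,9}  [accepting]
'b' @ 2: {1,3,5,6,7}  [accepting]
'd' @ 3: {1,3,5,6,7}  [accepting]
'c' @ 4: {}  — no active states
rest 'd' ignored (set empty)
after full input: {}  (accept=1 not in)

Answer: REJECT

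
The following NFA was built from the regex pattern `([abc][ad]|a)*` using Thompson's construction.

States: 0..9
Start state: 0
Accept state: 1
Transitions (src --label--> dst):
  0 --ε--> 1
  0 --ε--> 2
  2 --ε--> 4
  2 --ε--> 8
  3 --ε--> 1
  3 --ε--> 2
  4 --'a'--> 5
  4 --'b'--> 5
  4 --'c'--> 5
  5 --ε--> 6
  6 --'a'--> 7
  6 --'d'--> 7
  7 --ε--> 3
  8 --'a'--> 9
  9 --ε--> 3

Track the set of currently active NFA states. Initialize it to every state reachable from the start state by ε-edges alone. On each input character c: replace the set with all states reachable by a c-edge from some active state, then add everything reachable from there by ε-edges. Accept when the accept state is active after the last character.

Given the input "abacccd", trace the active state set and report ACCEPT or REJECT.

Answer: REJECT

Trace:
initial (ε-close {0}): {0,1,2,4,8}
'a' @ 1: {1,2,3,4,5,6,8,9}  ✓accept
'b' @ 2: {5,6}
'a' @ 3: {1,2,3,4,7,8}  ✓accept
'c' @ 4: {5,6}
'c' @ 5: {}  — no active states
rest 'cd' ignored (set empty)
after full input: {}  (accept=1 not in)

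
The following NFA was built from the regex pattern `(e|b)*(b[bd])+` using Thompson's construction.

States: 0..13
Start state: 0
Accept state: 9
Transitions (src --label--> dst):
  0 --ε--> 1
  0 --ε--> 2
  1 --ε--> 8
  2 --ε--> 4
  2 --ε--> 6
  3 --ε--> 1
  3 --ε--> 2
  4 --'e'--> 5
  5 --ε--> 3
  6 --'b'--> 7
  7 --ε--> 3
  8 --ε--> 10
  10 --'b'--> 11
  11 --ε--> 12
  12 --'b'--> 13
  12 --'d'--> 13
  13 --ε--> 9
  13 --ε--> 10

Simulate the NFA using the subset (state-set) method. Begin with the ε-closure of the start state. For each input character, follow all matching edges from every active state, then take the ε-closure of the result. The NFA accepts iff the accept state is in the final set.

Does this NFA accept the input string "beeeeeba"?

Answer: REJECT

Derivation:
start: ε-closure({0}) = {0,1,2,4,6,8,10}
'b' @ 1: {1,2,3,4,6,7,8,10,11,12}
'e' @ 2: {1,2,3,4,5,6,8,10}
'e' @ 3: {1,2,3,4,5,6,8,10}
'e' @ 4: {1,2,3,4,5,6,8,10}
'e' @ 5: {1,2,3,4,5,6,8,10}
'e' @ 6: {1,2,3,4,5,6,8,10}
'b' @ 7: {1,2,3,4,6,7,8,10,11,12}
'a' @ 8: {}  — dead — no transitions
final: {}; accept 9 not in set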